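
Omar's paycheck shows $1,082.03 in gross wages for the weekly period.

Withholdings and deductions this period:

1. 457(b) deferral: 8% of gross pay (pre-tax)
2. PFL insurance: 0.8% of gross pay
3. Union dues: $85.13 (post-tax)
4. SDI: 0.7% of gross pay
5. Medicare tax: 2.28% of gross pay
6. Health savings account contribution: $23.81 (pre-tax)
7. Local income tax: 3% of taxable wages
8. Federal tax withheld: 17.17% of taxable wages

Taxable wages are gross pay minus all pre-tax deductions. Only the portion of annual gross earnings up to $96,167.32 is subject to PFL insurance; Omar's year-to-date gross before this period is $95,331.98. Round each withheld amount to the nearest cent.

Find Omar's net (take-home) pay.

$651.63

457(b) deferral: $1,082.03 × 0.08 = $86.56
Health savings account contribution: $23.81
Pre-tax total = $86.56 + $23.81 = $110.37
Taxable wages = $1,082.03 − $110.37 = $971.66
Local income tax: $971.66 × 0.03 = $29.15
Federal tax withheld: $971.66 × 0.1717 = $166.83
Medicare tax: $1,082.03 × 0.0228 = $24.67
PFL insurance: only $96,167.32 − $95,331.98 = $835.34 of this check is subject → $835.34 × 0.008 = $6.68
SDI: $1,082.03 × 0.007 = $7.57
Union dues: $85.13
Total deductions = $86.56 + $23.81 + $29.15 + $166.83 + $24.67 + $6.68 + $7.57 + $85.13 = $430.40
Net pay = $1,082.03 − $430.40 = $651.63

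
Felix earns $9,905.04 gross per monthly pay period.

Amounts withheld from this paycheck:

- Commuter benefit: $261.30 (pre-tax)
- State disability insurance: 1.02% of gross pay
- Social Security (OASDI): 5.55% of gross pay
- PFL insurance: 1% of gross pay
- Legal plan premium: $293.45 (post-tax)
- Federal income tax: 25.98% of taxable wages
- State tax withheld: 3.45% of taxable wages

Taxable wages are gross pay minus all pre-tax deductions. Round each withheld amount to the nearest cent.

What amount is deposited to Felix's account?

Commuter benefit: $261.30
Taxable wages = $9,905.04 − $261.30 = $9,643.74
State tax withheld: $9,643.74 × 0.0345 = $332.71
Federal income tax: $9,643.74 × 0.2598 = $2,505.44
Social Security (OASDI): $9,905.04 × 0.0555 = $549.73
PFL insurance: $9,905.04 × 0.01 = $99.05
State disability insurance: $9,905.04 × 0.0102 = $101.03
Legal plan premium: $293.45
Total deductions = $261.30 + $332.71 + $2,505.44 + $549.73 + $99.05 + $101.03 + $293.45 = $4,142.71
Net pay = $9,905.04 − $4,142.71 = $5,762.33

$5,762.33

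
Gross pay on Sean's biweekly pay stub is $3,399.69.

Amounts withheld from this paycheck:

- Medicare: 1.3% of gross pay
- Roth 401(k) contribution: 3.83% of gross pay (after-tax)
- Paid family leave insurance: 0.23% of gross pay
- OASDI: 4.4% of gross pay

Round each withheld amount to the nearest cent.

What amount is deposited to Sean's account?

OASDI: $3,399.69 × 0.044 = $149.59
Paid family leave insurance: $3,399.69 × 0.0023 = $7.82
Medicare: $3,399.69 × 0.013 = $44.20
Roth 401(k) contribution: $3,399.69 × 0.0383 = $130.21
Total deductions = $149.59 + $7.82 + $44.20 + $130.21 = $331.82
Net pay = $3,399.69 − $331.82 = $3,067.87

$3,067.87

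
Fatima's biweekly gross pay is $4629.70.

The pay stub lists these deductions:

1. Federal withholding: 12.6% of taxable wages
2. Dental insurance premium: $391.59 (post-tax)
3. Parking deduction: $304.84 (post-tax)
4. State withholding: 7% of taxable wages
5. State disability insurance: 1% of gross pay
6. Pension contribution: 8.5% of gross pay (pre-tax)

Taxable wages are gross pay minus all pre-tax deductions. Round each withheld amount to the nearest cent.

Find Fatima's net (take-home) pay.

Pension contribution: $4629.70 × 0.085 = $393.52
Taxable wages = $4629.70 − $393.52 = $4236.18
State withholding: $4236.18 × 0.07 = $296.53
Federal withholding: $4236.18 × 0.126 = $533.76
State disability insurance: $4629.70 × 0.01 = $46.30
Parking deduction: $304.84
Dental insurance premium: $391.59
Total deductions = $393.52 + $296.53 + $533.76 + $46.30 + $304.84 + $391.59 = $1966.54
Net pay = $4629.70 − $1966.54 = $2663.16

$2663.16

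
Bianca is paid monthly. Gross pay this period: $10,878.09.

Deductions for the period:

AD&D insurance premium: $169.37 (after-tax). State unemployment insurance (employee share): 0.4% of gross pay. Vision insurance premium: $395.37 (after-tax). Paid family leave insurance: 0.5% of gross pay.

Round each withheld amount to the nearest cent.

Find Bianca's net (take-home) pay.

$10,215.45

State unemployment insurance (employee share): $10,878.09 × 0.004 = $43.51
Paid family leave insurance: $10,878.09 × 0.005 = $54.39
Vision insurance premium: $395.37
AD&D insurance premium: $169.37
Total deductions = $43.51 + $54.39 + $395.37 + $169.37 = $662.64
Net pay = $10,878.09 − $662.64 = $10,215.45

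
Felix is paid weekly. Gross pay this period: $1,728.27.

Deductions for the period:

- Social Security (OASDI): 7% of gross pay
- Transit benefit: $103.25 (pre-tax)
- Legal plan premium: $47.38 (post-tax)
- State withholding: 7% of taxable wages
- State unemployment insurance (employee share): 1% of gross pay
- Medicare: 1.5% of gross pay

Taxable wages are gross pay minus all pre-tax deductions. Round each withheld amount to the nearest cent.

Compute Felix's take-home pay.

Transit benefit: $103.25
Taxable wages = $1,728.27 − $103.25 = $1,625.02
State withholding: $1,625.02 × 0.07 = $113.75
State unemployment insurance (employee share): $1,728.27 × 0.01 = $17.28
Social Security (OASDI): $1,728.27 × 0.07 = $120.98
Medicare: $1,728.27 × 0.015 = $25.92
Legal plan premium: $47.38
Total deductions = $103.25 + $113.75 + $17.28 + $120.98 + $25.92 + $47.38 = $428.56
Net pay = $1,728.27 − $428.56 = $1,299.71

$1,299.71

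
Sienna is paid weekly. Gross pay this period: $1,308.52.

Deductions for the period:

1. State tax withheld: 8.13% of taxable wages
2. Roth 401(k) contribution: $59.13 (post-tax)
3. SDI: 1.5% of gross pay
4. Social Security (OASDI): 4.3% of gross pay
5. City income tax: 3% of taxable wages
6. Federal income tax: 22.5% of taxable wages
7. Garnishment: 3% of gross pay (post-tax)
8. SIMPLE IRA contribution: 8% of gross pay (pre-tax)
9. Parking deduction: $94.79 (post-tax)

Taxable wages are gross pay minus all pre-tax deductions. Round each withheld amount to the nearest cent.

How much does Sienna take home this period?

SIMPLE IRA contribution: $1,308.52 × 0.08 = $104.68
Taxable wages = $1,308.52 − $104.68 = $1,203.84
State tax withheld: $1,203.84 × 0.0813 = $97.87
Federal income tax: $1,203.84 × 0.225 = $270.86
City income tax: $1,203.84 × 0.03 = $36.12
SDI: $1,308.52 × 0.015 = $19.63
Social Security (OASDI): $1,308.52 × 0.043 = $56.27
Parking deduction: $94.79
Roth 401(k) contribution: $59.13
Garnishment: $1,308.52 × 0.03 = $39.26
Total deductions = $104.68 + $97.87 + $270.86 + $36.12 + $19.63 + $56.27 + $94.79 + $59.13 + $39.26 = $778.61
Net pay = $1,308.52 − $778.61 = $529.91

$529.91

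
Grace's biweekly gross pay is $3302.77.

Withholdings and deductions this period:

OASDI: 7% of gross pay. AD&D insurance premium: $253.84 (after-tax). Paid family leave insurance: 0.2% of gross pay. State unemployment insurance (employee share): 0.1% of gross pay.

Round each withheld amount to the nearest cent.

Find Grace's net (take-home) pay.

$2807.83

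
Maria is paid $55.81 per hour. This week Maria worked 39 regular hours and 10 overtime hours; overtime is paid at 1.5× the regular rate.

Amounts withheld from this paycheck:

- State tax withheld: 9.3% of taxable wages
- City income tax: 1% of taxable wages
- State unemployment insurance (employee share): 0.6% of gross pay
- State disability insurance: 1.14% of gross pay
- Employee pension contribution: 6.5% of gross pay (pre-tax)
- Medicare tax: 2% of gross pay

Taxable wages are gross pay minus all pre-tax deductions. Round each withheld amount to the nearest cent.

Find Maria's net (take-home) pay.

$2,414.90

Regular pay: 39 × $55.81 = $2,176.59
Overtime pay: 10 × $55.81 × 1.5 = $837.15
Gross pay = $2,176.59 + $837.15 = $3,013.74
Employee pension contribution: $3,013.74 × 0.065 = $195.89
Taxable wages = $3,013.74 − $195.89 = $2,817.85
City income tax: $2,817.85 × 0.01 = $28.18
State tax withheld: $2,817.85 × 0.093 = $262.06
Medicare tax: $3,013.74 × 0.02 = $60.27
State disability insurance: $3,013.74 × 0.0114 = $34.36
State unemployment insurance (employee share): $3,013.74 × 0.006 = $18.08
Total deductions = $195.89 + $28.18 + $262.06 + $60.27 + $34.36 + $18.08 = $598.84
Net pay = $3,013.74 − $598.84 = $2,414.90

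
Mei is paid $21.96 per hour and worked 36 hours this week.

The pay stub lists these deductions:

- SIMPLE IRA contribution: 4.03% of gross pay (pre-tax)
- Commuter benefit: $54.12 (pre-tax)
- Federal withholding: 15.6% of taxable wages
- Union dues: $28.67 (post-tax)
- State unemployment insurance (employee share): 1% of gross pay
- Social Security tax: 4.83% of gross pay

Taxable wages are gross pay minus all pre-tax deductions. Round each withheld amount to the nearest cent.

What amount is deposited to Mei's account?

Gross pay: 36 × $21.96 = $790.56
Commuter benefit: $54.12
SIMPLE IRA contribution: $790.56 × 0.0403 = $31.86
Pre-tax total = $54.12 + $31.86 = $85.98
Taxable wages = $790.56 − $85.98 = $704.58
Federal withholding: $704.58 × 0.156 = $109.91
Social Security tax: $790.56 × 0.0483 = $38.18
State unemployment insurance (employee share): $790.56 × 0.01 = $7.91
Union dues: $28.67
Total deductions = $54.12 + $31.86 + $109.91 + $38.18 + $7.91 + $28.67 = $270.65
Net pay = $790.56 − $270.65 = $519.91

$519.91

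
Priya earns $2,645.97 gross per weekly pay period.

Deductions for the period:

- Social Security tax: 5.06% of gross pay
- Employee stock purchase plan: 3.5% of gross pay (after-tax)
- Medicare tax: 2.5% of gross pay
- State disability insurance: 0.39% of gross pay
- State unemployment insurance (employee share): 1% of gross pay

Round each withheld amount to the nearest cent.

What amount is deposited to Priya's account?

$2,316.54

State unemployment insurance (employee share): $2,645.97 × 0.01 = $26.46
State disability insurance: $2,645.97 × 0.0039 = $10.32
Social Security tax: $2,645.97 × 0.0506 = $133.89
Medicare tax: $2,645.97 × 0.025 = $66.15
Employee stock purchase plan: $2,645.97 × 0.035 = $92.61
Total deductions = $26.46 + $10.32 + $133.89 + $66.15 + $92.61 = $329.43
Net pay = $2,645.97 − $329.43 = $2,316.54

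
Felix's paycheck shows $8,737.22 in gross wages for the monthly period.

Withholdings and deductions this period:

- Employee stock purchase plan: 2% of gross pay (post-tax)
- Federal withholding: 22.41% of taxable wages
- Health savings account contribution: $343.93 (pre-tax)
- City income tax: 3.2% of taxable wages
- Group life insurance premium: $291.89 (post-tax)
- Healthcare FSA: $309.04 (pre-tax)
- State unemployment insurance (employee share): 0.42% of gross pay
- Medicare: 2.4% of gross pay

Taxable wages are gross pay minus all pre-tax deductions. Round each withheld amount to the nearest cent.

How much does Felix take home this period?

$5,300.85

Healthcare FSA: $309.04
Health savings account contribution: $343.93
Pre-tax total = $309.04 + $343.93 = $652.97
Taxable wages = $8,737.22 − $652.97 = $8,084.25
Federal withholding: $8,084.25 × 0.2241 = $1,811.68
City income tax: $8,084.25 × 0.032 = $258.70
Medicare: $8,737.22 × 0.024 = $209.69
State unemployment insurance (employee share): $8,737.22 × 0.0042 = $36.70
Group life insurance premium: $291.89
Employee stock purchase plan: $8,737.22 × 0.02 = $174.74
Total deductions = $309.04 + $343.93 + $1,811.68 + $258.70 + $209.69 + $36.70 + $291.89 + $174.74 = $3,436.37
Net pay = $8,737.22 − $3,436.37 = $5,300.85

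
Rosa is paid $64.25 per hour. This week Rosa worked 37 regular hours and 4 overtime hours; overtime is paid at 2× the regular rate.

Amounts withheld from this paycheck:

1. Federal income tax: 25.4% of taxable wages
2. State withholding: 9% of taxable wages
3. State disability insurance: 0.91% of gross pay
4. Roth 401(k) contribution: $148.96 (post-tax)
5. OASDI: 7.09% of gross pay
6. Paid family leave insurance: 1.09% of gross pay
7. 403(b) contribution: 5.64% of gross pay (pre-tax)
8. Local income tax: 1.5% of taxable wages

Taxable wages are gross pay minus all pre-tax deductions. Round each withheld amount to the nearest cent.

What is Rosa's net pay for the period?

$1,336.99

Regular pay: 37 × $64.25 = $2,377.25
Overtime pay: 4 × $64.25 × 2 = $514.00
Gross pay = $2,377.25 + $514.00 = $2,891.25
403(b) contribution: $2,891.25 × 0.0564 = $163.07
Taxable wages = $2,891.25 − $163.07 = $2,728.18
Federal income tax: $2,728.18 × 0.254 = $692.96
Local income tax: $2,728.18 × 0.015 = $40.92
State withholding: $2,728.18 × 0.09 = $245.54
Paid family leave insurance: $2,891.25 × 0.0109 = $31.51
OASDI: $2,891.25 × 0.0709 = $204.99
State disability insurance: $2,891.25 × 0.0091 = $26.31
Roth 401(k) contribution: $148.96
Total deductions = $163.07 + $692.96 + $40.92 + $245.54 + $31.51 + $204.99 + $26.31 + $148.96 = $1,554.26
Net pay = $2,891.25 − $1,554.26 = $1,336.99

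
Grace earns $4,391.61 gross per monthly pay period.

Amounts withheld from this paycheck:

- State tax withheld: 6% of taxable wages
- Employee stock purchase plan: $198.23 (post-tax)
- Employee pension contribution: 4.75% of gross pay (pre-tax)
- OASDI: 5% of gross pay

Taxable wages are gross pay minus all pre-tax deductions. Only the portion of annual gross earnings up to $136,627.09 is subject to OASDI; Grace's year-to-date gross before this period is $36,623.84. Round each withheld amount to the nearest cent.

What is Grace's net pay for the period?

Employee pension contribution: $4,391.61 × 0.0475 = $208.60
Taxable wages = $4,391.61 − $208.60 = $4,183.01
State tax withheld: $4,183.01 × 0.06 = $250.98
OASDI: cap not yet reached, full $4,391.61 is subject → $4,391.61 × 0.05 = $219.58
Employee stock purchase plan: $198.23
Total deductions = $208.60 + $250.98 + $219.58 + $198.23 = $877.39
Net pay = $4,391.61 − $877.39 = $3,514.22

$3,514.22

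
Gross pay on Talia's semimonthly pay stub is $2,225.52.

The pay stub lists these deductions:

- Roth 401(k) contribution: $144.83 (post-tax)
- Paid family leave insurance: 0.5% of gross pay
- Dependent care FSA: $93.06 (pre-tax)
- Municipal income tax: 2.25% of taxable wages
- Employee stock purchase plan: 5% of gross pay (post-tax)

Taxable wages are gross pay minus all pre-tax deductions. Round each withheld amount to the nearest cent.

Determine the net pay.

Dependent care FSA: $93.06
Taxable wages = $2,225.52 − $93.06 = $2,132.46
Municipal income tax: $2,132.46 × 0.0225 = $47.98
Paid family leave insurance: $2,225.52 × 0.005 = $11.13
Roth 401(k) contribution: $144.83
Employee stock purchase plan: $2,225.52 × 0.05 = $111.28
Total deductions = $93.06 + $47.98 + $11.13 + $144.83 + $111.28 = $408.28
Net pay = $2,225.52 − $408.28 = $1,817.24

$1,817.24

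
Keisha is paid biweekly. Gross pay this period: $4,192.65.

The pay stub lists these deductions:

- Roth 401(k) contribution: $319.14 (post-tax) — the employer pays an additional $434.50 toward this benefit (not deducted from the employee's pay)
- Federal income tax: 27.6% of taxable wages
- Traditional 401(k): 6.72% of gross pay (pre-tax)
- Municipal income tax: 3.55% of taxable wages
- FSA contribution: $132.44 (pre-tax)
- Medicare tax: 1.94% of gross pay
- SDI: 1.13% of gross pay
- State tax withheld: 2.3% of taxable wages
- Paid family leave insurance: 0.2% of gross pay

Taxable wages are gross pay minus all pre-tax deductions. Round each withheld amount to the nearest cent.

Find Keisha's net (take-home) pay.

FSA contribution: $132.44
Traditional 401(k): $4,192.65 × 0.0672 = $281.75
Pre-tax total = $132.44 + $281.75 = $414.19
Taxable wages = $4,192.65 − $414.19 = $3,778.46
Municipal income tax: $3,778.46 × 0.0355 = $134.14
State tax withheld: $3,778.46 × 0.023 = $86.90
Federal income tax: $3,778.46 × 0.276 = $1,042.85
Medicare tax: $4,192.65 × 0.0194 = $81.34
Paid family leave insurance: $4,192.65 × 0.002 = $8.39
SDI: $4,192.65 × 0.0113 = $47.38
Roth 401(k) contribution: $319.14
(Employer's $434.50 toward Roth 401(k) contribution is not withheld from the employee.)
Total deductions = $132.44 + $281.75 + $134.14 + $86.90 + $1,042.85 + $81.34 + $8.39 + $47.38 + $319.14 = $2,134.33
Net pay = $4,192.65 − $2,134.33 = $2,058.32

$2,058.32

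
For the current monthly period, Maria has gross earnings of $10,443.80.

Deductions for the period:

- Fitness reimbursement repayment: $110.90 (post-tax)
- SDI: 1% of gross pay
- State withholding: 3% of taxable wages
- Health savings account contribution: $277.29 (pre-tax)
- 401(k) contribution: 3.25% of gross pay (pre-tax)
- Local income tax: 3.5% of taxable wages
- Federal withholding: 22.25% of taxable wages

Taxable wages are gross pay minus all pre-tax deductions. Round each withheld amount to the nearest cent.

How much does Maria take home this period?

$6,786.46

401(k) contribution: $10,443.80 × 0.0325 = $339.42
Health savings account contribution: $277.29
Pre-tax total = $339.42 + $277.29 = $616.71
Taxable wages = $10,443.80 − $616.71 = $9,827.09
Federal withholding: $9,827.09 × 0.2225 = $2,186.53
Local income tax: $9,827.09 × 0.035 = $343.95
State withholding: $9,827.09 × 0.03 = $294.81
SDI: $10,443.80 × 0.01 = $104.44
Fitness reimbursement repayment: $110.90
Total deductions = $339.42 + $277.29 + $2,186.53 + $343.95 + $294.81 + $104.44 + $110.90 = $3,657.34
Net pay = $10,443.80 − $3,657.34 = $6,786.46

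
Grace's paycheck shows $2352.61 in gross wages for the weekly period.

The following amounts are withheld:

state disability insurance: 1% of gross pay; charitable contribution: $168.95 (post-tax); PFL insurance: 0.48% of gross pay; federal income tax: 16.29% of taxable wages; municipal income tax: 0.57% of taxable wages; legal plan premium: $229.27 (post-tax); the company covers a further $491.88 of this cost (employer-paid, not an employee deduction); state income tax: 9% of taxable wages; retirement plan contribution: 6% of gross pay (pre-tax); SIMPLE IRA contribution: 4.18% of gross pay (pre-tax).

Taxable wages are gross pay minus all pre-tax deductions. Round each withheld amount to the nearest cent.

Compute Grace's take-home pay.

Retirement plan contribution: $2352.61 × 0.06 = $141.16
SIMPLE IRA contribution: $2352.61 × 0.0418 = $98.34
Pre-tax total = $141.16 + $98.34 = $239.50
Taxable wages = $2352.61 − $239.50 = $2113.11
Federal income tax: $2113.11 × 0.1629 = $344.23
Municipal income tax: $2113.11 × 0.0057 = $12.04
State income tax: $2113.11 × 0.09 = $190.18
PFL insurance: $2352.61 × 0.0048 = $11.29
State disability insurance: $2352.61 × 0.01 = $23.53
Legal plan premium: $229.27
Charitable contribution: $168.95
(Employer's $491.88 toward legal plan premium is not withheld from the employee.)
Total deductions = $141.16 + $98.34 + $344.23 + $12.04 + $190.18 + $11.29 + $23.53 + $229.27 + $168.95 = $1218.99
Net pay = $2352.61 − $1218.99 = $1133.62

$1133.62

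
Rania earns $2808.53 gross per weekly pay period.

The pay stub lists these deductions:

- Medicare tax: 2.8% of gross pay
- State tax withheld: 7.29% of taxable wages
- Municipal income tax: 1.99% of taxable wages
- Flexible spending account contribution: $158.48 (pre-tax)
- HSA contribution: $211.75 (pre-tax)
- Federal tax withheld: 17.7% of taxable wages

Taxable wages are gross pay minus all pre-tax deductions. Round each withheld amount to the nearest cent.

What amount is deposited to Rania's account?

$1701.81

Flexible spending account contribution: $158.48
HSA contribution: $211.75
Pre-tax total = $158.48 + $211.75 = $370.23
Taxable wages = $2808.53 − $370.23 = $2438.30
Municipal income tax: $2438.30 × 0.0199 = $48.52
State tax withheld: $2438.30 × 0.0729 = $177.75
Federal tax withheld: $2438.30 × 0.177 = $431.58
Medicare tax: $2808.53 × 0.028 = $78.64
Total deductions = $158.48 + $211.75 + $48.52 + $177.75 + $431.58 + $78.64 = $1106.72
Net pay = $2808.53 − $1106.72 = $1701.81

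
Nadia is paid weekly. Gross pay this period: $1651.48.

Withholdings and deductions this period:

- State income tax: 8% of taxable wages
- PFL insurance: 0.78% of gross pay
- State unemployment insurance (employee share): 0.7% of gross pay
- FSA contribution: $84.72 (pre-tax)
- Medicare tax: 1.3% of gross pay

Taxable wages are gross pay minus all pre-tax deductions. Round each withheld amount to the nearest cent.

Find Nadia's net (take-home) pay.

FSA contribution: $84.72
Taxable wages = $1651.48 − $84.72 = $1566.76
State income tax: $1566.76 × 0.08 = $125.34
PFL insurance: $1651.48 × 0.0078 = $12.88
State unemployment insurance (employee share): $1651.48 × 0.007 = $11.56
Medicare tax: $1651.48 × 0.013 = $21.47
Total deductions = $84.72 + $125.34 + $12.88 + $11.56 + $21.47 = $255.97
Net pay = $1651.48 − $255.97 = $1395.51

$1395.51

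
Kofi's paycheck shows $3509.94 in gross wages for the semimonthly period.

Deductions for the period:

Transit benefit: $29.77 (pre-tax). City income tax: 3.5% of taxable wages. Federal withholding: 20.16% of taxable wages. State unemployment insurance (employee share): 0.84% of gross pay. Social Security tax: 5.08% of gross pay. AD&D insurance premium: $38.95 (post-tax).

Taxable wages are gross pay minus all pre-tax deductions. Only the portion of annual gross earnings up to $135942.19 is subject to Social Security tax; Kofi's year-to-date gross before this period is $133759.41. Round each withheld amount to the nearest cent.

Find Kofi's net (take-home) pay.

$2477.44

Transit benefit: $29.77
Taxable wages = $3509.94 − $29.77 = $3480.17
City income tax: $3480.17 × 0.035 = $121.81
Federal withholding: $3480.17 × 0.2016 = $701.60
State unemployment insurance (employee share): $3509.94 × 0.0084 = $29.48
Social Security tax: only $135942.19 − $133759.41 = $2182.78 of this check is subject → $2182.78 × 0.0508 = $110.89
AD&D insurance premium: $38.95
Total deductions = $29.77 + $121.81 + $701.60 + $29.48 + $110.89 + $38.95 = $1032.50
Net pay = $3509.94 − $1032.50 = $2477.44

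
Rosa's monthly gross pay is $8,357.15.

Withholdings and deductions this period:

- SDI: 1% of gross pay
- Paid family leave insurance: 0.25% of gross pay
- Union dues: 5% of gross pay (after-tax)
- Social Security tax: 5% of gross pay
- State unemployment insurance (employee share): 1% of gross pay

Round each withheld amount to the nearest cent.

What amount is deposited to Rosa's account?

$7,333.40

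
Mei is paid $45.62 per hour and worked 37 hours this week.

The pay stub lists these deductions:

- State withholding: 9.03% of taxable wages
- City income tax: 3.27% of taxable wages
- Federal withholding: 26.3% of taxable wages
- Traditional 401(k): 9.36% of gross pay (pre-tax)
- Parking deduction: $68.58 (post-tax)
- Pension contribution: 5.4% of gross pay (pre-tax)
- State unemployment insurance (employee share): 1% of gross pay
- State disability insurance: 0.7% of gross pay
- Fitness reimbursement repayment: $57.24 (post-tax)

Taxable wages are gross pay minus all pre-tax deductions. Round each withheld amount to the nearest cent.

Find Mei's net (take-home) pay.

$728.91

Gross pay: 37 × $45.62 = $1687.94
Pension contribution: $1687.94 × 0.054 = $91.15
Traditional 401(k): $1687.94 × 0.0936 = $157.99
Pre-tax total = $91.15 + $157.99 = $249.14
Taxable wages = $1687.94 − $249.14 = $1438.80
State withholding: $1438.80 × 0.0903 = $129.92
Federal withholding: $1438.80 × 0.263 = $378.40
City income tax: $1438.80 × 0.0327 = $47.05
State unemployment insurance (employee share): $1687.94 × 0.01 = $16.88
State disability insurance: $1687.94 × 0.007 = $11.82
Parking deduction: $68.58
Fitness reimbursement repayment: $57.24
Total deductions = $91.15 + $157.99 + $129.92 + $378.40 + $47.05 + $16.88 + $11.82 + $68.58 + $57.24 = $959.03
Net pay = $1687.94 − $959.03 = $728.91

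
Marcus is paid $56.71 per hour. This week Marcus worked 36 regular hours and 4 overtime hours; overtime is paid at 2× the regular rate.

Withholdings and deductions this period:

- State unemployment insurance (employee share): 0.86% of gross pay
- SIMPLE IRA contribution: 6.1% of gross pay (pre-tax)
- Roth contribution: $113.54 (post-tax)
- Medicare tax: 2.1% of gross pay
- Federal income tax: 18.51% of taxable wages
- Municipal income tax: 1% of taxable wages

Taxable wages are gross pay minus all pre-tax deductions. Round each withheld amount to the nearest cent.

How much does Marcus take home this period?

Regular pay: 36 × $56.71 = $2,041.56
Overtime pay: 4 × $56.71 × 2 = $453.68
Gross pay = $2,041.56 + $453.68 = $2,495.24
SIMPLE IRA contribution: $2,495.24 × 0.061 = $152.21
Taxable wages = $2,495.24 − $152.21 = $2,343.03
Municipal income tax: $2,343.03 × 0.01 = $23.43
Federal income tax: $2,343.03 × 0.1851 = $433.69
Medicare tax: $2,495.24 × 0.021 = $52.40
State unemployment insurance (employee share): $2,495.24 × 0.0086 = $21.46
Roth contribution: $113.54
Total deductions = $152.21 + $23.43 + $433.69 + $52.40 + $21.46 + $113.54 = $796.73
Net pay = $2,495.24 − $796.73 = $1,698.51

$1,698.51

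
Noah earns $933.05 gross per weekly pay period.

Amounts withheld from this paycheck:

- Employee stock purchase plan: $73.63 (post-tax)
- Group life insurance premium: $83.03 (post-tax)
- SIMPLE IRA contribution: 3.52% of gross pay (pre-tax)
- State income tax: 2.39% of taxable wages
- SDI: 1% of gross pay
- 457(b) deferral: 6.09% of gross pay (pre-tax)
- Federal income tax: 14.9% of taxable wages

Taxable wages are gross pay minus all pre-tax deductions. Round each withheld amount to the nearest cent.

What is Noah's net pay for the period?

457(b) deferral: $933.05 × 0.0609 = $56.82
SIMPLE IRA contribution: $933.05 × 0.0352 = $32.84
Pre-tax total = $56.82 + $32.84 = $89.66
Taxable wages = $933.05 − $89.66 = $843.39
State income tax: $843.39 × 0.0239 = $20.16
Federal income tax: $843.39 × 0.149 = $125.67
SDI: $933.05 × 0.01 = $9.33
Employee stock purchase plan: $73.63
Group life insurance premium: $83.03
Total deductions = $56.82 + $32.84 + $20.16 + $125.67 + $9.33 + $73.63 + $83.03 = $401.48
Net pay = $933.05 − $401.48 = $531.57

$531.57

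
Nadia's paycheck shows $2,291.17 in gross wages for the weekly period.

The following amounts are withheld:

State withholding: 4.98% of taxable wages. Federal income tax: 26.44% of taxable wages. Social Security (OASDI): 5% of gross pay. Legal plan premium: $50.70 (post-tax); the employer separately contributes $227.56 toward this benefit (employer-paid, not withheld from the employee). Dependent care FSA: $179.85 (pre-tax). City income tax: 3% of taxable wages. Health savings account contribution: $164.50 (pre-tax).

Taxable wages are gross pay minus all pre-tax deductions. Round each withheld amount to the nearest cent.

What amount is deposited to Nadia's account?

$1,111.47

Health savings account contribution: $164.50
Dependent care FSA: $179.85
Pre-tax total = $164.50 + $179.85 = $344.35
Taxable wages = $2,291.17 − $344.35 = $1,946.82
City income tax: $1,946.82 × 0.03 = $58.40
Federal income tax: $1,946.82 × 0.2644 = $514.74
State withholding: $1,946.82 × 0.0498 = $96.95
Social Security (OASDI): $2,291.17 × 0.05 = $114.56
Legal plan premium: $50.70
(Employer's $227.56 toward legal plan premium is not withheld from the employee.)
Total deductions = $164.50 + $179.85 + $58.40 + $514.74 + $96.95 + $114.56 + $50.70 = $1,179.70
Net pay = $2,291.17 − $1,179.70 = $1,111.47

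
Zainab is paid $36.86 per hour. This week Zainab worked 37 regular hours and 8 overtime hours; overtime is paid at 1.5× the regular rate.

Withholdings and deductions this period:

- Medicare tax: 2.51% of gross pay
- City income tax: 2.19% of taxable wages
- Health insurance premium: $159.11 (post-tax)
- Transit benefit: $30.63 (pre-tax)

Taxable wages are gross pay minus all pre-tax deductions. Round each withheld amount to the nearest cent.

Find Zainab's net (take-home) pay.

$1,532.19

Regular pay: 37 × $36.86 = $1,363.82
Overtime pay: 8 × $36.86 × 1.5 = $442.32
Gross pay = $1,363.82 + $442.32 = $1,806.14
Transit benefit: $30.63
Taxable wages = $1,806.14 − $30.63 = $1,775.51
City income tax: $1,775.51 × 0.0219 = $38.88
Medicare tax: $1,806.14 × 0.0251 = $45.33
Health insurance premium: $159.11
Total deductions = $30.63 + $38.88 + $45.33 + $159.11 = $273.95
Net pay = $1,806.14 − $273.95 = $1,532.19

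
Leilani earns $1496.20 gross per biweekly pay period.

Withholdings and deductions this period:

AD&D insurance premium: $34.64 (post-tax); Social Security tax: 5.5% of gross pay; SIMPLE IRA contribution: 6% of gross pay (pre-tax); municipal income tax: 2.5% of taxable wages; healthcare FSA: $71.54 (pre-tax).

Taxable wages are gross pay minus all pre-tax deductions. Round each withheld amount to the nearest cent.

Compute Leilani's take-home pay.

$1184.59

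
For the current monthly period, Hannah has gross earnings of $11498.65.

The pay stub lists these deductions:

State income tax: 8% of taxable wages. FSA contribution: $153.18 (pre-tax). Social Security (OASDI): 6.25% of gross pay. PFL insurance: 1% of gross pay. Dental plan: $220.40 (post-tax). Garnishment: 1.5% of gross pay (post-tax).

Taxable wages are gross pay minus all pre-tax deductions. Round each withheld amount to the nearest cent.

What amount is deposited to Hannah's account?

$9211.29

FSA contribution: $153.18
Taxable wages = $11498.65 − $153.18 = $11345.47
State income tax: $11345.47 × 0.08 = $907.64
PFL insurance: $11498.65 × 0.01 = $114.99
Social Security (OASDI): $11498.65 × 0.0625 = $718.67
Garnishment: $11498.65 × 0.015 = $172.48
Dental plan: $220.40
Total deductions = $153.18 + $907.64 + $114.99 + $718.67 + $172.48 + $220.40 = $2287.36
Net pay = $11498.65 − $2287.36 = $9211.29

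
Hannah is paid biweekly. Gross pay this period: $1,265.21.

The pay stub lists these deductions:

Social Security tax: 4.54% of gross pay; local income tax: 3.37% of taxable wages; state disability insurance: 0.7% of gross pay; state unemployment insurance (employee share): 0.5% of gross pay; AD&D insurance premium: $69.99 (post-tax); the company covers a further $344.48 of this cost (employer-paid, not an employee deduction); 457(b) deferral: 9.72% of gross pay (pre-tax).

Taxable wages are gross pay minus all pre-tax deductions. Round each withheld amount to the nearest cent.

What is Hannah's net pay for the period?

457(b) deferral: $1,265.21 × 0.0972 = $122.98
Taxable wages = $1,265.21 − $122.98 = $1,142.23
Local income tax: $1,142.23 × 0.0337 = $38.49
State disability insurance: $1,265.21 × 0.007 = $8.86
State unemployment insurance (employee share): $1,265.21 × 0.005 = $6.33
Social Security tax: $1,265.21 × 0.0454 = $57.44
AD&D insurance premium: $69.99
(Employer's $344.48 toward AD&D insurance premium is not withheld from the employee.)
Total deductions = $122.98 + $38.49 + $8.86 + $6.33 + $57.44 + $69.99 = $304.09
Net pay = $1,265.21 − $304.09 = $961.12

$961.12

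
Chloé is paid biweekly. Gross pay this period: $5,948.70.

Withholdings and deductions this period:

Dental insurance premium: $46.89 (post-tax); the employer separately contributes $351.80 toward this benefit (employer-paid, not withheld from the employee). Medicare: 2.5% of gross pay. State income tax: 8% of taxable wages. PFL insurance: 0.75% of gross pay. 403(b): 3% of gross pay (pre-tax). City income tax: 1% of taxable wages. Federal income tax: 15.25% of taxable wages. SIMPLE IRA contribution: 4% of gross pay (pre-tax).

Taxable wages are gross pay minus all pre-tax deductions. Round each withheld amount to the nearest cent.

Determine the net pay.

$3,950.49

SIMPLE IRA contribution: $5,948.70 × 0.04 = $237.95
403(b): $5,948.70 × 0.03 = $178.46
Pre-tax total = $237.95 + $178.46 = $416.41
Taxable wages = $5,948.70 − $416.41 = $5,532.29
State income tax: $5,532.29 × 0.08 = $442.58
City income tax: $5,532.29 × 0.01 = $55.32
Federal income tax: $5,532.29 × 0.1525 = $843.67
Medicare: $5,948.70 × 0.025 = $148.72
PFL insurance: $5,948.70 × 0.0075 = $44.62
Dental insurance premium: $46.89
(Employer's $351.80 toward dental insurance premium is not withheld from the employee.)
Total deductions = $237.95 + $178.46 + $442.58 + $55.32 + $843.67 + $148.72 + $44.62 + $46.89 = $1,998.21
Net pay = $5,948.70 − $1,998.21 = $3,950.49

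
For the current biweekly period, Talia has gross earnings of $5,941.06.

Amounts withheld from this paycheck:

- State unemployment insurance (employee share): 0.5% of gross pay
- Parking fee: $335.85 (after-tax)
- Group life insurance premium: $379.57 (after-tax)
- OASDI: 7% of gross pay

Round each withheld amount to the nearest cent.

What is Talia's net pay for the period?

$4,780.06

OASDI: $5,941.06 × 0.07 = $415.87
State unemployment insurance (employee share): $5,941.06 × 0.005 = $29.71
Parking fee: $335.85
Group life insurance premium: $379.57
Total deductions = $415.87 + $29.71 + $335.85 + $379.57 = $1,161.00
Net pay = $5,941.06 − $1,161.00 = $4,780.06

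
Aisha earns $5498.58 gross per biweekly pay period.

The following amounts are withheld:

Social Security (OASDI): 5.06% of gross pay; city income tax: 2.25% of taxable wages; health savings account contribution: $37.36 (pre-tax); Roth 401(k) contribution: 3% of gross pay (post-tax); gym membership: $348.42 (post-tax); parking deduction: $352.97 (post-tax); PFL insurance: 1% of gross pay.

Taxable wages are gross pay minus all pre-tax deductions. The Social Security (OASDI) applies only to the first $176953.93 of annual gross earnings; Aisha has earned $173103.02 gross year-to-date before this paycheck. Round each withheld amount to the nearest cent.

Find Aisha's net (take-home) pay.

Health savings account contribution: $37.36
Taxable wages = $5498.58 − $37.36 = $5461.22
City income tax: $5461.22 × 0.0225 = $122.88
Social Security (OASDI): only $176953.93 − $173103.02 = $3850.91 of this check is subject → $3850.91 × 0.0506 = $194.86
PFL insurance: $5498.58 × 0.01 = $54.99
Roth 401(k) contribution: $5498.58 × 0.03 = $164.96
Parking deduction: $352.97
Gym membership: $348.42
Total deductions = $37.36 + $122.88 + $194.86 + $54.99 + $164.96 + $352.97 + $348.42 = $1276.44
Net pay = $5498.58 − $1276.44 = $4222.14

$4222.14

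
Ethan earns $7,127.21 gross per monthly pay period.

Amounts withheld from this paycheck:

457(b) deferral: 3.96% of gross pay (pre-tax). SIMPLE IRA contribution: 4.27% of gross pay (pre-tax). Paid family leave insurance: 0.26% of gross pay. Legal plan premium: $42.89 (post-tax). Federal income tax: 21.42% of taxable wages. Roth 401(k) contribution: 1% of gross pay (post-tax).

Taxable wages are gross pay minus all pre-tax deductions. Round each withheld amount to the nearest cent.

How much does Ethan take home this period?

457(b) deferral: $7,127.21 × 0.0396 = $282.24
SIMPLE IRA contribution: $7,127.21 × 0.0427 = $304.33
Pre-tax total = $282.24 + $304.33 = $586.57
Taxable wages = $7,127.21 − $586.57 = $6,540.64
Federal income tax: $6,540.64 × 0.2142 = $1,401.01
Paid family leave insurance: $7,127.21 × 0.0026 = $18.53
Roth 401(k) contribution: $7,127.21 × 0.01 = $71.27
Legal plan premium: $42.89
Total deductions = $282.24 + $304.33 + $1,401.01 + $18.53 + $71.27 + $42.89 = $2,120.27
Net pay = $7,127.21 − $2,120.27 = $5,006.94

$5,006.94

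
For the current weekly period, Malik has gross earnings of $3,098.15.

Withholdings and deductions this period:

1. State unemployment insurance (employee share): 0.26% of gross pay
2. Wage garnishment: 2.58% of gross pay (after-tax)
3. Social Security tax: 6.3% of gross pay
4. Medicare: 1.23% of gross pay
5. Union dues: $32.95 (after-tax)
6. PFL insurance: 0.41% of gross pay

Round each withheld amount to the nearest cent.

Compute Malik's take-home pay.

Social Security tax: $3,098.15 × 0.063 = $195.18
Medicare: $3,098.15 × 0.0123 = $38.11
State unemployment insurance (employee share): $3,098.15 × 0.0026 = $8.06
PFL insurance: $3,098.15 × 0.0041 = $12.70
Union dues: $32.95
Wage garnishment: $3,098.15 × 0.0258 = $79.93
Total deductions = $195.18 + $38.11 + $8.06 + $12.70 + $32.95 + $79.93 = $366.93
Net pay = $3,098.15 − $366.93 = $2,731.22

$2,731.22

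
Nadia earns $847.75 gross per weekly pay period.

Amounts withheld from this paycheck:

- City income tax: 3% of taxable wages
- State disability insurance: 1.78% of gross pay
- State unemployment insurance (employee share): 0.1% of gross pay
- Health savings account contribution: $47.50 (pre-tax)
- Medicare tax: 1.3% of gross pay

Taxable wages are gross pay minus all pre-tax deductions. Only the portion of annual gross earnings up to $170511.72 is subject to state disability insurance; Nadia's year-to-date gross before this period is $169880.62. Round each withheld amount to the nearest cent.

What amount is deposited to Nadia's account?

$753.14

Health savings account contribution: $47.50
Taxable wages = $847.75 − $47.50 = $800.25
City income tax: $800.25 × 0.03 = $24.01
State unemployment insurance (employee share): $847.75 × 0.001 = $0.85
State disability insurance: only $170511.72 − $169880.62 = $631.10 of this check is subject → $631.10 × 0.0178 = $11.23
Medicare tax: $847.75 × 0.013 = $11.02
Total deductions = $47.50 + $24.01 + $0.85 + $11.23 + $11.02 = $94.61
Net pay = $847.75 − $94.61 = $753.14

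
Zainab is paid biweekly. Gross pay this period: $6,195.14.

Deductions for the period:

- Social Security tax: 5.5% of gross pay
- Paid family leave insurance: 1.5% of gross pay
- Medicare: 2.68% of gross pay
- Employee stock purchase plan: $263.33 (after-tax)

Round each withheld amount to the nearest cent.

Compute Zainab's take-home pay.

Social Security tax: $6,195.14 × 0.055 = $340.73
Medicare: $6,195.14 × 0.0268 = $166.03
Paid family leave insurance: $6,195.14 × 0.015 = $92.93
Employee stock purchase plan: $263.33
Total deductions = $340.73 + $166.03 + $92.93 + $263.33 = $863.02
Net pay = $6,195.14 − $863.02 = $5,332.12

$5,332.12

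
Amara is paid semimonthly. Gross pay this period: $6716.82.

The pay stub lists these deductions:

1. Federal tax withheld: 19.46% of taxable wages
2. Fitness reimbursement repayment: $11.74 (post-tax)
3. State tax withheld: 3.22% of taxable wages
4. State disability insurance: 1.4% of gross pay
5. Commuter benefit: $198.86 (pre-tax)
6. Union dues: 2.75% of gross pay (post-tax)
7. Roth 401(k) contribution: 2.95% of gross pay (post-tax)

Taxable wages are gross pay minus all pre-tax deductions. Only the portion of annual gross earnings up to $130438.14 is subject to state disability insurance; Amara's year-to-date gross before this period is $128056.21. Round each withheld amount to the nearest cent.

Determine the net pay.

$4611.73

Commuter benefit: $198.86
Taxable wages = $6716.82 − $198.86 = $6517.96
State tax withheld: $6517.96 × 0.0322 = $209.88
Federal tax withheld: $6517.96 × 0.1946 = $1268.40
State disability insurance: only $130438.14 − $128056.21 = $2381.93 of this check is subject → $2381.93 × 0.014 = $33.35
Union dues: $6716.82 × 0.0275 = $184.71
Roth 401(k) contribution: $6716.82 × 0.0295 = $198.15
Fitness reimbursement repayment: $11.74
Total deductions = $198.86 + $209.88 + $1268.40 + $33.35 + $184.71 + $198.15 + $11.74 = $2105.09
Net pay = $6716.82 − $2105.09 = $4611.73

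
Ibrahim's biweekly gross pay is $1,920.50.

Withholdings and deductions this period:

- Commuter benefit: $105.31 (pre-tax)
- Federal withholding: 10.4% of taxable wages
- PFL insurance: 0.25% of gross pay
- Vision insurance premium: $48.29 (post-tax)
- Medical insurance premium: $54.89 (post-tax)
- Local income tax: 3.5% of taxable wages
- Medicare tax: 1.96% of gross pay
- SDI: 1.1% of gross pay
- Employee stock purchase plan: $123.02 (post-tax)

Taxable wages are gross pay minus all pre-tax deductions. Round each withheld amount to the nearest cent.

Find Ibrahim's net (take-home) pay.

Commuter benefit: $105.31
Taxable wages = $1,920.50 − $105.31 = $1,815.19
Federal withholding: $1,815.19 × 0.104 = $188.78
Local income tax: $1,815.19 × 0.035 = $63.53
SDI: $1,920.50 × 0.011 = $21.13
PFL insurance: $1,920.50 × 0.0025 = $4.80
Medicare tax: $1,920.50 × 0.0196 = $37.64
Medical insurance premium: $54.89
Vision insurance premium: $48.29
Employee stock purchase plan: $123.02
Total deductions = $105.31 + $188.78 + $63.53 + $21.13 + $4.80 + $37.64 + $54.89 + $48.29 + $123.02 = $647.39
Net pay = $1,920.50 − $647.39 = $1,273.11

$1,273.11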